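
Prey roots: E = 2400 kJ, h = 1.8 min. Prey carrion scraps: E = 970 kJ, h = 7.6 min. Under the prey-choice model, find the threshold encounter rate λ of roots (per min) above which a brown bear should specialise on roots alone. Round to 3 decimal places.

0.059 per min

The zero-one rule: include carrion scraps iff E₂/h₂ > λE₁/(1+λh₁). Equality gives the switch point.
λE₁h₂ = E₂ + λE₂h₁ ⇒ λ = E₂/(E₁h₂ − E₂h₁) = 970/(1.824e+04 − 1746) = 0.05881 per min.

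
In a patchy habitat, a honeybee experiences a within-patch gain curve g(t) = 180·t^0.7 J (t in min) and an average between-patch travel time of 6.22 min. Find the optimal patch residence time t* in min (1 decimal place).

Maximise g(t)/(T+t): set derivative to zero → g'(t)(T+t) = g(t).
g'(t) = 0.7·180·t^-0.3. Setting 0.7·180·t^-0.3 = 180·t^0.7/(6.22+t) gives 0.7(6.22+t) = t, so 0.30·t = 0.7×6.22.
t* = 0.7×6.22/0.30 = 14.51 min.

14.5 min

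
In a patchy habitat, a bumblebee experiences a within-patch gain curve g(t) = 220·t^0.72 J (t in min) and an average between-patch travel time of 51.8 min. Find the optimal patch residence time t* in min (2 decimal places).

By the marginal value theorem, leave when the instantaneous gain rate g'(t) equals the habitat-wide average g(t)/(T + t).
g'(t) = 0.72·220·t^-0.28. Setting 0.72·220·t^-0.28 = 220·t^0.72/(51.8+t) gives 0.72(51.8+t) = t, so 0.28·t = 0.72×51.8.
t* = 0.72×51.8/0.28 = 133.2 min.

133.20 min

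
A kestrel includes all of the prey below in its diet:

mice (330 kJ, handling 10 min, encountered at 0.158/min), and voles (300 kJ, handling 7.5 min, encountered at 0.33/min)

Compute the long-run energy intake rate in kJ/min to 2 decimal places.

29.90 kJ/min

R = Σλ_iE_i / (1 + Σλ_ih_i)
Numerator: 0.158×330 + 0.33×300 = 151.1
Denominator: 1 + 0.158×10 + 0.33×7.5 = 5.055
R = 151.1/5.055 = 29.9 kJ/min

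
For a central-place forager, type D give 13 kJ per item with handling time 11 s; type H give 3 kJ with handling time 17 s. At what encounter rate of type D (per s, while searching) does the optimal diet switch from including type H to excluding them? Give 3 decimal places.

At the threshold, the rate on type D alone equals the profitability of type H: λ·13/(1 + λ·11) = 3/17 = 0.1765.
Rearranging, λ(13 − 0.1765×11) = 0.1765, so λ = 0.1765/11.06 = 0.01596 per s.

0.016 per s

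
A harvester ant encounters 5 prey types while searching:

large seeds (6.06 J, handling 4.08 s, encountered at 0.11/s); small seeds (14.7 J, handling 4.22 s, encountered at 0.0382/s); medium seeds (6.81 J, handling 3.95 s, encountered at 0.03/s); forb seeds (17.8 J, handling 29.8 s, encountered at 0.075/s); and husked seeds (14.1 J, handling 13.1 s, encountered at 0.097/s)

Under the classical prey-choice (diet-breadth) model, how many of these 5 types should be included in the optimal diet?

4

Profitabilities (E/h, J/s): small seeds 3.48, medium seeds 1.72, large seeds 1.49, husked seeds 1.08, forb seeds 0.597. Add prey in this order while the next type's profitability exceeds the intake rate on those already taken.
Rate on top 1: 0.4836. medium seeds: 1.72 > 0.4836 → include.
Rate on top 2: 0.5985. large seeds: 1.49 > 0.5985 → include.
Rate on top 3: 0.8287. husked seeds: 1.08 > 0.8287 → include.
Rate on top 4: 0.9336. forb seeds: 0.597 < 0.9336 → exclude; stop.
Optimal diet: small seeds, medium seeds, large seeds, husked seeds — 4 of 5 types.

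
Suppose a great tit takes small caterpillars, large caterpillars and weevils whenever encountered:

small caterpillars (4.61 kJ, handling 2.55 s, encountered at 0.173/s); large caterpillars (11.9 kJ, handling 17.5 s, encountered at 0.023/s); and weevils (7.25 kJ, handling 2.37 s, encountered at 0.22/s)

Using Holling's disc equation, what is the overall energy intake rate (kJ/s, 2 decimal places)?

Energy encountered per unit search time: 0.173×4.61 + 0.023×11.9 + 0.22×7.25 = 2.666 kJ/s.
Handling time per unit search time: 0.173×2.55 + 0.023×17.5 + 0.22×2.37 = 1.365.
Rate = 2.666/(1 + 1.365) = 1.127 kJ/s.

1.13 kJ/s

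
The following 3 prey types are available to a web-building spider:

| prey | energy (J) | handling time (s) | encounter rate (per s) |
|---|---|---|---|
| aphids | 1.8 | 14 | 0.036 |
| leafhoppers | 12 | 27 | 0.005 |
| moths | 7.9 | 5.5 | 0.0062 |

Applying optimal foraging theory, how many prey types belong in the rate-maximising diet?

Profitabilities (E/h, J/s): moths 1.44, leafhoppers 0.444, aphids 0.129. Add prey in this order while the next type's profitability exceeds the intake rate on those already taken.
Rate on top 1: 0.04736. leafhoppers: 0.444 > 0.04736 → include.
Rate on top 2: 0.09322. aphids: 0.129 > 0.09322 → include.
Optimal diet: moths, leafhoppers, aphids — 3 of 3 types.

3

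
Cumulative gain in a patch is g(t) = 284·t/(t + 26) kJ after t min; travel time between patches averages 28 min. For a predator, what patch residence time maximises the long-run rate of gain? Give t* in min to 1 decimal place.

By the marginal value theorem, leave when the instantaneous gain rate g'(t) equals the habitat-wide average g(t)/(T + t).
g'(t) = 284·26/(t + 26)². Setting 284·26/(t+26)² = 284t/[(t+26)(28+t)] gives 26(28+t) = t(t+26), so t² = 26×28 = 728.
t* = √728 = 26.98 min.

27.0 min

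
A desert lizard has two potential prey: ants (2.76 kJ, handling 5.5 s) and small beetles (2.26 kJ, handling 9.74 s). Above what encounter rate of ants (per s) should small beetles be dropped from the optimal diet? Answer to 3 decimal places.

0.156 per s

The zero-one rule: include small beetles iff E₂/h₂ > λE₁/(1+λh₁). Equality gives the switch point.
λE₁h₂ = E₂ + λE₂h₁ ⇒ λ = E₂/(E₁h₂ − E₂h₁) = 2.26/(26.88 − 12.43) = 0.1564 per s.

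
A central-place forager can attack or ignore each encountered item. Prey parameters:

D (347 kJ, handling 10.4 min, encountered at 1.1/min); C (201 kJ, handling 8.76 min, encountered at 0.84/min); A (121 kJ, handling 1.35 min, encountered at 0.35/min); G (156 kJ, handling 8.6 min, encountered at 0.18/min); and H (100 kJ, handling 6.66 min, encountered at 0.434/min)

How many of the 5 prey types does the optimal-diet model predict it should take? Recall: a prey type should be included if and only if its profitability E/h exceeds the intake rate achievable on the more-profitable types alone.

E/h in descending order: A 89.6, D 33.4, C 22.9, G 18.1, H 15 kJ/min. The optimal diet is the largest prefix of this list for which every included type satisfies E_i/h_i > R on the types above it.
Rate on top 1: 28.76. D: 33.4 > 28.76 → include.
Rate on top 2: 32.84. C: 22.9 < 32.84 → exclude; stop.
Optimal diet: A, D — 2 of 5 types.

2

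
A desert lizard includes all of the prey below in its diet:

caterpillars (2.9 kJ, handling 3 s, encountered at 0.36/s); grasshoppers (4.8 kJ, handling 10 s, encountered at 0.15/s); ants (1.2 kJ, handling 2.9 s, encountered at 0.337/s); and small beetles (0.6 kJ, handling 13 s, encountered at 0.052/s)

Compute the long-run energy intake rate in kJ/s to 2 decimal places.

0.42 kJ/s

R = (0.36×2.9 + 0.15×4.8 + 0.337×1.2 + 0.052×0.6) / (1 + 0.36×3 + 0.15×10 + 0.337×2.9 + 0.052×13) = 2.2/5.233 = 0.4203 kJ/s.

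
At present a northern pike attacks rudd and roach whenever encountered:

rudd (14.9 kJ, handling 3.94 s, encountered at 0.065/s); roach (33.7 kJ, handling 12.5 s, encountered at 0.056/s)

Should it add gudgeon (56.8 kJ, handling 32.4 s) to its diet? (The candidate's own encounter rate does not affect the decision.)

On rudd and roach alone, R = ΣλE/(1+Σλh) = 2.856/1.956 = 1.46 kJ/s.
Profitability of gudgeon: 56.8/32.4 = 1.753 kJ/s.
1.753 > 1.46, so adding gudgeon raises the average — include it.

Yes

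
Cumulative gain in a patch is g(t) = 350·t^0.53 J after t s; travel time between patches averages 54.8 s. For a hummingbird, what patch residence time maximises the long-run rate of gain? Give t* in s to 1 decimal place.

61.8 s

By the marginal value theorem, leave when the instantaneous gain rate g'(t) equals the habitat-wide average g(t)/(T + t).
g'(t) = 0.53·350·t^-0.47. Setting 0.53·350·t^-0.47 = 350·t^0.53/(54.8+t) gives 0.53(54.8+t) = t, so 0.47·t = 0.53×54.8.
t* = 0.53×54.8/0.47 = 61.8 s.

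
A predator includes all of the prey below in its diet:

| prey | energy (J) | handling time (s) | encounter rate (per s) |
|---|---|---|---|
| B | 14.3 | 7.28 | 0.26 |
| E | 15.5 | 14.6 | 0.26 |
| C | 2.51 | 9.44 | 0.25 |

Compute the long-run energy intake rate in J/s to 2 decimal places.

R = Σλ_iE_i / (1 + Σλ_ih_i)
Numerator: 0.26×14.3 + 0.26×15.5 + 0.25×2.51 = 8.376
Denominator: 1 + 0.26×7.28 + 0.26×14.6 + 0.25×9.44 = 9.049
R = 8.376/9.049 = 0.9256 J/s

0.93 J/s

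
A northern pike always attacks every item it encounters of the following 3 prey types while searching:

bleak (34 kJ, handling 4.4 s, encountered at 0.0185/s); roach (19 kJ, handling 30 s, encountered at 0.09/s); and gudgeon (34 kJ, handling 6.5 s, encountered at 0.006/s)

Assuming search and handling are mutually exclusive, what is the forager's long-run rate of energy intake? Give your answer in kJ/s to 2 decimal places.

Energy encountered per unit search time: 0.0185×34 + 0.09×19 + 0.006×34 = 2.543 kJ/s.
Handling time per unit search time: 0.0185×4.4 + 0.09×30 + 0.006×6.5 = 2.82.
Rate = 2.543/(1 + 2.82) = 0.6656 kJ/s.

0.67 kJ/s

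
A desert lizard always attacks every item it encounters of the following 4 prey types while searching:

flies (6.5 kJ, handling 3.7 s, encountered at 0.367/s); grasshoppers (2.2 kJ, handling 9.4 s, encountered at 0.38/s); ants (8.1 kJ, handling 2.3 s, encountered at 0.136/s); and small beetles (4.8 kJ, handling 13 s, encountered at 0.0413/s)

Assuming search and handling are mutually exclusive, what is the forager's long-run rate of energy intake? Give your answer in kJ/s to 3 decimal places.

0.667 kJ/s

R = (0.367×6.5 + 0.38×2.2 + 0.136×8.1 + 0.0413×4.8) / (1 + 0.367×3.7 + 0.38×9.4 + 0.136×2.3 + 0.0413×13) = 4.521/6.78 = 0.6669 kJ/s.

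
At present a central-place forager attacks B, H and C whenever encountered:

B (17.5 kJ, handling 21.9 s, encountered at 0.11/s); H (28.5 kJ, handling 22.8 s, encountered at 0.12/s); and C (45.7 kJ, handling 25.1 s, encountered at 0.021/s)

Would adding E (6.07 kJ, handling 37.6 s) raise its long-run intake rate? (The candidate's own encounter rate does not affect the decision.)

No

Intake rate on the current diet: R = (0.11×17.5 + 0.12×28.5 + 0.021×45.7) / (1 + 0.11×21.9 + 0.12×22.8 + 0.021×25.1) = 6.305/6.672 = 0.9449 kJ/s.
E: E/h = 6.07/37.6 = 0.1614 kJ/s.
Since 0.1614 < R, time spent handling E is better spent searching.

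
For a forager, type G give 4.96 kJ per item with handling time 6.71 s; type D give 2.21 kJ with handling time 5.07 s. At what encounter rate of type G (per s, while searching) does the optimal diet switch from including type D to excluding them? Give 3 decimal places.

0.214 per s

At the threshold, the rate on type G alone equals the profitability of type D: λ·4.96/(1 + λ·6.71) = 2.21/5.07 = 0.4359.
Rearranging, λ(4.96 − 0.4359×6.71) = 0.4359, so λ = 0.4359/2.035 = 0.2142 per s.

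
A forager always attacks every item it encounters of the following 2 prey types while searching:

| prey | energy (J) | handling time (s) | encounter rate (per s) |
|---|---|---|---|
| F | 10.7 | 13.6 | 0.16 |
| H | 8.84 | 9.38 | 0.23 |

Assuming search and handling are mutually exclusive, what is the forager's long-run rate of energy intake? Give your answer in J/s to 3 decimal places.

0.702 J/s

R = Σλ_iE_i / (1 + Σλ_ih_i)
Numerator: 0.16×10.7 + 0.23×8.84 = 3.745
Denominator: 1 + 0.16×13.6 + 0.23×9.38 = 5.333
R = 3.745/5.333 = 0.7022 J/s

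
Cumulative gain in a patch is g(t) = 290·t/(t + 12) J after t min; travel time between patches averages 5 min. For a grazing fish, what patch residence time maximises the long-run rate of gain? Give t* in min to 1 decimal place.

Maximise g(t)/(T+t): set derivative to zero → g'(t)(T+t) = g(t).
g'(t) = 290·12/(t + 12)². Setting 290·12/(t+12)² = 290t/[(t+12)(5+t)] gives 12(5+t) = t(t+12), so t² = 12×5 = 60.
t* = √60 = 7.746 min.

7.7 min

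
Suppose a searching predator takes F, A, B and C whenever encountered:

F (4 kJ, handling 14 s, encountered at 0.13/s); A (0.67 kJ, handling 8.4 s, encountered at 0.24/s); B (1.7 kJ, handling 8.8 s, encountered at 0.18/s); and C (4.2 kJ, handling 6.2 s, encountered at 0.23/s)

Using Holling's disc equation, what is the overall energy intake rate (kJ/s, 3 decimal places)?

0.249 kJ/s

R = (0.13×4 + 0.24×0.67 + 0.18×1.7 + 0.23×4.2) / (1 + 0.13×14 + 0.24×8.4 + 0.18×8.8 + 0.23×6.2) = 1.953/7.846 = 0.2489 kJ/s.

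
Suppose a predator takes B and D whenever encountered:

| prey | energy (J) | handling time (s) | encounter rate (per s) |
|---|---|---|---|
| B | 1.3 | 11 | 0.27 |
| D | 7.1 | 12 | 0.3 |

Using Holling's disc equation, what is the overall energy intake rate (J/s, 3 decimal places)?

R = Σλ_iE_i / (1 + Σλ_ih_i)
Numerator: 0.27×1.3 + 0.3×7.1 = 2.481
Denominator: 1 + 0.27×11 + 0.3×12 = 7.57
R = 2.481/7.57 = 0.3277 J/s

0.328 J/s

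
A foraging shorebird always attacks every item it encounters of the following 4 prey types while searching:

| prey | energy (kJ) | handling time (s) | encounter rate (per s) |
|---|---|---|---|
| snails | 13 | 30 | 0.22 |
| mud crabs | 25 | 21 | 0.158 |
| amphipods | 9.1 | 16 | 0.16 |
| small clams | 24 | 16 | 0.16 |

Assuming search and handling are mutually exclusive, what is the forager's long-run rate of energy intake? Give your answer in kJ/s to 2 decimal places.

0.75 kJ/s

R = (0.22×13 + 0.158×25 + 0.16×9.1 + 0.16×24) / (1 + 0.22×30 + 0.158×21 + 0.16×16 + 0.16×16) = 12.11/16.04 = 0.7548 kJ/s.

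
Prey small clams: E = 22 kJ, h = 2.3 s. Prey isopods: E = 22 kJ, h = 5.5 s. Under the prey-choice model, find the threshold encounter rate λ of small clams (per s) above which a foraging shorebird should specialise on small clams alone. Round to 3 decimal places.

The zero-one rule: include isopods iff E₂/h₂ > λE₁/(1+λh₁). Equality gives the switch point.
λE₁h₂ = E₂ + λE₂h₁ ⇒ λ = E₂/(E₁h₂ − E₂h₁) = 22/(121 − 50.6) = 0.3125 per s.

0.312 per s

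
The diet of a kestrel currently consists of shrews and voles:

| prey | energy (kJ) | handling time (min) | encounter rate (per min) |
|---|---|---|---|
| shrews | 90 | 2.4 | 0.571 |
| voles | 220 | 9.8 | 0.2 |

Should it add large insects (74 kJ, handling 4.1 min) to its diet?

No

Current rate: (0.571×90 + 0.2×220)/(1 + 0.571×2.4 + 0.2×9.8) = 22.03 kJ/min.
Profitability of large insects: 74/4.1 = 18.05 kJ/min.
Since 18.05 < R, time spent handling large insects is better spent searching.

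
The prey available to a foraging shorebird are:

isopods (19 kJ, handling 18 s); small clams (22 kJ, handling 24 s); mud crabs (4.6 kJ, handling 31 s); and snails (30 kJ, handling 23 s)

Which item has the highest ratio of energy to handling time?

In descending order of E/h:
snails: 30/23 = 1.3 kJ/s
isopods: 19/18 = 1.06 kJ/s
small clams: 22/24 = 0.917 kJ/s
mud crabs: 4.6/31 = 0.148 kJ/s

snails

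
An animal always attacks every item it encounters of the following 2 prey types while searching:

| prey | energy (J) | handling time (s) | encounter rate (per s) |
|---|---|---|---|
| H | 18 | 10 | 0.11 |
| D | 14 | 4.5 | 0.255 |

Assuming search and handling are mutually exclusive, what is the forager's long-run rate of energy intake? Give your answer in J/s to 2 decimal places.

1.71 J/s

Energy encountered per unit search time: 0.11×18 + 0.255×14 = 5.55 J/s.
Handling time per unit search time: 0.11×10 + 0.255×4.5 = 2.248.
Rate = 5.55/(1 + 2.248) = 1.709 J/s.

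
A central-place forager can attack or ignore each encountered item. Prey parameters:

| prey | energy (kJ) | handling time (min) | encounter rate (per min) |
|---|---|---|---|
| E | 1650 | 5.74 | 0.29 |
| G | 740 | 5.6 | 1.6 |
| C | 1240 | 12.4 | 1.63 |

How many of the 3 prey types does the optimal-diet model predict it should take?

Profitabilities (E/h, kJ/min): E 287, G 132, C 100. Add prey in this order while the next type's profitability exceeds the intake rate on those already taken.
Rate on top 1: 179.6. G: 132 < 179.6 → exclude; stop.
Optimal diet: E — 1 of 3 types.

1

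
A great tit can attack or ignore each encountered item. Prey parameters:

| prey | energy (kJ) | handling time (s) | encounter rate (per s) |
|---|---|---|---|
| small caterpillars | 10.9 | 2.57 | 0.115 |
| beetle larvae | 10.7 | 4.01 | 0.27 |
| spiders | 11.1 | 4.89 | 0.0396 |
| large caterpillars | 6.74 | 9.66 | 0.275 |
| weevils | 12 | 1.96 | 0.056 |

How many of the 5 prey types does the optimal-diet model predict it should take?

4

Rank by E/h (kJ/s): weevils 6.12, small caterpillars 4.24, beetle larvae 2.67, spiders 2.27, large caterpillars 0.698. Include each in turn until the next type's E/h falls below the running intake rate.
Rate on top 1: 0.6055. small caterpillars: 4.24 > 0.6055 → include.
Rate on top 2: 1.37. beetle larvae: 2.67 > 1.37 → include.
Rate on top 3: 1.935. spiders: 2.27 > 1.935 → include.
Rate on top 4: 1.959. large caterpillars: 0.698 < 1.959 → exclude; stop.
Optimal diet: weevils, small caterpillars, beetle larvae, spiders — 4 of 5 types.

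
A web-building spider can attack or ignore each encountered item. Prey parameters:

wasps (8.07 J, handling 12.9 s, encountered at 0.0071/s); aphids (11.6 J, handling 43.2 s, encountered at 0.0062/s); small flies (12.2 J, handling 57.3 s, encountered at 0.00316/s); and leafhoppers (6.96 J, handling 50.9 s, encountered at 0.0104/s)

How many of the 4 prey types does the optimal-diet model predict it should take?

Profitabilities (E/h, J/s): wasps 0.626, aphids 0.269, small flies 0.213, leafhoppers 0.137. Add prey in this order while the next type's profitability exceeds the intake rate on those already taken.
Rate on top 1: 0.05249. aphids: 0.269 > 0.05249 → include.
Rate on top 2: 0.09505. small flies: 0.213 > 0.09505 → include.
Rate on top 3: 0.1089. leafhoppers: 0.137 > 0.1089 → include.
Optimal diet: wasps, aphids, small flies, leafhoppers — 4 of 4 types.

4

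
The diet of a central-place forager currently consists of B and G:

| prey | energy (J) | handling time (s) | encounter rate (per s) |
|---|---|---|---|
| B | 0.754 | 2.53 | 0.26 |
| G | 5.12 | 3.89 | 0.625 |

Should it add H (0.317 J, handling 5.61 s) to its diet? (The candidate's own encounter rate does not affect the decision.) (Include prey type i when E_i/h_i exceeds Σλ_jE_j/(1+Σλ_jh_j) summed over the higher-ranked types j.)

No

Intake rate on the current diet: R = (0.26×0.754 + 0.625×5.12) / (1 + 0.26×2.53 + 0.625×3.89) = 3.396/4.089 = 0.8305 J/s.
Profitability of H: 0.317/5.61 = 0.05651 J/s.
Since 0.05651 < R, time spent handling H is better spent searching.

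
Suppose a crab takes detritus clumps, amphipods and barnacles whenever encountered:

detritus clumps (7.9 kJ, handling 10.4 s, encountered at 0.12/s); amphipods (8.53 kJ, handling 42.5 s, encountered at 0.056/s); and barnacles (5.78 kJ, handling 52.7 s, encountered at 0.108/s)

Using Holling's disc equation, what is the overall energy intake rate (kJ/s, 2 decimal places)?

0.20 kJ/s

Energy encountered per unit search time: 0.12×7.9 + 0.056×8.53 + 0.108×5.78 = 2.05 kJ/s.
Handling time per unit search time: 0.12×10.4 + 0.056×42.5 + 0.108×52.7 = 9.32.
Rate = 2.05/(1 + 9.32) = 0.1986 kJ/s.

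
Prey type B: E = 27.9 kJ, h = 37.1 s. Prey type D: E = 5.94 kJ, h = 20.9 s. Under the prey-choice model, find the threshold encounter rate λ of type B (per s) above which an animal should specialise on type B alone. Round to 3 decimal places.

0.016 per s

Drop type D once their profitability E₂/h₂ falls below the rate achievable on type B alone: E₂/h₂ = λE₁/(1 + λh₁).
Solve for λ: λE₁h₂ = E₂(1 + λh₁) → λ(E₁h₂ − E₂h₁) = E₂ → λ = E₂/(E₁h₂ − E₂h₁).
λ = 5.94/(27.9×20.9 − 5.94×37.1) = 5.94/362.7 = 0.01638 per s.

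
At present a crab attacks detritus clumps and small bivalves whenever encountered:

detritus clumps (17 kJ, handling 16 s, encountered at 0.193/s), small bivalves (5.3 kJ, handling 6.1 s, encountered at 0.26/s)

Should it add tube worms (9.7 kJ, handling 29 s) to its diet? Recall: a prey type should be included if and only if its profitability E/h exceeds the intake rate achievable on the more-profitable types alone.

No

Intake rate on the current diet: R = (0.193×17 + 0.26×5.3) / (1 + 0.193×16 + 0.26×6.1) = 4.659/5.674 = 0.8211 kJ/s.
tube worms: E/h = 9.7/29 = 0.3345 kJ/s.
Since 0.3345 < R, time spent handling tube worms is better spent searching.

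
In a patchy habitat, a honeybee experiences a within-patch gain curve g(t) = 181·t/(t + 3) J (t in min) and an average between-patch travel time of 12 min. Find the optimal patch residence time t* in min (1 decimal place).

6.0 min

Optimal t* satisfies g'(t*) = g(t*)/(T + t*).
g'(t) = 181·3/(t + 3)². Setting 181·3/(t+3)² = 181t/[(t+3)(12+t)] gives 3(12+t) = t(t+3), so t² = 3×12 = 36.
t* = √36 = 6 min.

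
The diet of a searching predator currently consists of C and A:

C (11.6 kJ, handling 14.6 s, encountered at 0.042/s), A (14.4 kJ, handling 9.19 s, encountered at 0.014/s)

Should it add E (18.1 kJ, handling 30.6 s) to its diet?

Yes

Intake rate on the current diet: R = (0.042×11.6 + 0.014×14.4) / (1 + 0.042×14.6 + 0.014×9.19) = 0.6888/1.742 = 0.3954 kJ/s.
E: E/h = 18.1/30.6 = 0.5915 kJ/s.
0.5915 > 0.3954, so adding E raises the average — include it.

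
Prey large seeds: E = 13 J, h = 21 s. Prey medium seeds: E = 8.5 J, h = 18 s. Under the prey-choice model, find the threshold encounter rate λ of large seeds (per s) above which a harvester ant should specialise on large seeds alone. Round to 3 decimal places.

Drop medium seeds once their profitability E₂/h₂ falls below the rate achievable on large seeds alone: E₂/h₂ = λE₁/(1 + λh₁).
Solve for λ: λE₁h₂ = E₂(1 + λh₁) → λ(E₁h₂ − E₂h₁) = E₂ → λ = E₂/(E₁h₂ − E₂h₁).
λ = 8.5/(13×18 − 8.5×21) = 8.5/55.5 = 0.1532 per s.

0.153 per s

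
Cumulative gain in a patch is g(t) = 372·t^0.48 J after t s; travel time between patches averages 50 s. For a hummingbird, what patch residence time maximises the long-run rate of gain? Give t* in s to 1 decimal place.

46.2 s

Maximise g(t)/(T+t): set derivative to zero → g'(t)(T+t) = g(t).
g'(t) = 0.48·372·t^-0.52. Setting 0.48·372·t^-0.52 = 372·t^0.48/(50+t) gives 0.48(50+t) = t, so 0.52·t = 0.48×50.
t* = 0.48×50/0.52 = 46.15 s.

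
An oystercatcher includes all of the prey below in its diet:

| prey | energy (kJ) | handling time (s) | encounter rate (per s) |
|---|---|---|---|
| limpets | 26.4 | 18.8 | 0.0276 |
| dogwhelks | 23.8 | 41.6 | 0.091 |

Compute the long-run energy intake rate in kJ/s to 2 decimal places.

0.55 kJ/s

R = Σλ_iE_i / (1 + Σλ_ih_i)
Numerator: 0.0276×26.4 + 0.091×23.8 = 2.894
Denominator: 1 + 0.0276×18.8 + 0.091×41.6 = 5.304
R = 2.894/5.304 = 0.5457 kJ/s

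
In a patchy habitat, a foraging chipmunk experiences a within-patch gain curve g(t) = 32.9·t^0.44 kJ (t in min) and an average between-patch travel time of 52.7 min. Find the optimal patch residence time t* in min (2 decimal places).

41.41 min

Optimal t* satisfies g'(t*) = g(t*)/(T + t*).
g'(t) = 0.44·32.9·t^-0.56. Setting 0.44·32.9·t^-0.56 = 32.9·t^0.44/(52.7+t) gives 0.44(52.7+t) = t, so 0.56·t = 0.44×52.7.
t* = 0.44×52.7/0.56 = 41.41 min.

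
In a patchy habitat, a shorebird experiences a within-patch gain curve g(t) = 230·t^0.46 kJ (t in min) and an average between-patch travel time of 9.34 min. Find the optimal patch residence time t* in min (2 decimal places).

Optimal t* satisfies g'(t*) = g(t*)/(T + t*).
g'(t) = 0.46·230·t^-0.54. Setting 0.46·230·t^-0.54 = 230·t^0.46/(9.34+t) gives 0.46(9.34+t) = t, so 0.54·t = 0.46×9.34.
t* = 0.46×9.34/0.54 = 7.956 min.

7.96 min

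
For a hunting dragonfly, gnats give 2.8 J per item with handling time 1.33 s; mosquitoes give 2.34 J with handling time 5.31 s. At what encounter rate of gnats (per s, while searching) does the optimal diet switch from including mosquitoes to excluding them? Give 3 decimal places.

0.199 per s

At the threshold, the rate on gnats alone equals the profitability of mosquitoes: λ·2.8/(1 + λ·1.33) = 2.34/5.31 = 0.4407.
Rearranging, λ(2.8 − 0.4407×1.33) = 0.4407, so λ = 0.4407/2.214 = 0.1991 per s.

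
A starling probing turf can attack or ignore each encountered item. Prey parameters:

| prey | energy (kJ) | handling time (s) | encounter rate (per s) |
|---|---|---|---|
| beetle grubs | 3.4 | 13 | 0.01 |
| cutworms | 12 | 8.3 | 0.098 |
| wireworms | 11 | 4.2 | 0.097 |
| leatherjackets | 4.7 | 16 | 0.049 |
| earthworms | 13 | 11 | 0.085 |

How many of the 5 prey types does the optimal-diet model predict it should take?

Rank by E/h (kJ/s): wireworms 2.62, cutworms 1.45, earthworms 1.18, leatherjackets 0.294, beetle grubs 0.262. Include each in turn until the next type's E/h falls below the running intake rate.
Rate on top 1: 0.7581. cutworms: 1.45 > 0.7581 → include.
Rate on top 2: 1.01. earthworms: 1.18 > 1.01 → include.
Rate on top 3: 1.061. leatherjackets: 0.294 < 1.061 → exclude; stop.
Optimal diet: wireworms, cutworms, earthworms — 3 of 5 types.

3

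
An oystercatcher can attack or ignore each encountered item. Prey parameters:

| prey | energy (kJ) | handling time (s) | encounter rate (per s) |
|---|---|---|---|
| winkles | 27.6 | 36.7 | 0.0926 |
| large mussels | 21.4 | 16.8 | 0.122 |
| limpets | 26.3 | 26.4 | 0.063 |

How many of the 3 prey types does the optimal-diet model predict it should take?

Rank by E/h (kJ/s): large mussels 1.27, limpets 0.996, winkles 0.752. Include each in turn until the next type's E/h falls below the running intake rate.
Rate on top 1: 0.8561. limpets: 0.996 > 0.8561 → include.
Rate on top 2: 0.9056. winkles: 0.752 < 0.9056 → exclude; stop.
Optimal diet: large mussels, limpets — 2 of 3 types.

2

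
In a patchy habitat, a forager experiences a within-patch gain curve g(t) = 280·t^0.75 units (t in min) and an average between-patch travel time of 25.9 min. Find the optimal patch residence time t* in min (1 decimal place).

Maximise g(t)/(T+t): set derivative to zero → g'(t)(T+t) = g(t).
g'(t) = 0.75·280·t^-0.25. Setting 0.75·280·t^-0.25 = 280·t^0.75/(25.9+t) gives 0.75(25.9+t) = t, so 0.25·t = 0.75×25.9.
t* = 0.75×25.9/0.25 = 77.7 min.

77.7 min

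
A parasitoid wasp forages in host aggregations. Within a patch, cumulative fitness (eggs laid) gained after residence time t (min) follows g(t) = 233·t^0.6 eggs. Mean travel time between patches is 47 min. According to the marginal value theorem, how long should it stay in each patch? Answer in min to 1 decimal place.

Maximise g(t)/(T+t): set derivative to zero → g'(t)(T+t) = g(t).
g'(t) = 0.6·233·t^-0.4. Setting 0.6·233·t^-0.4 = 233·t^0.6/(47+t) gives 0.6(47+t) = t, so 0.40·t = 0.6×47.
t* = 0.6×47/0.40 = 70.5 min.

70.5 min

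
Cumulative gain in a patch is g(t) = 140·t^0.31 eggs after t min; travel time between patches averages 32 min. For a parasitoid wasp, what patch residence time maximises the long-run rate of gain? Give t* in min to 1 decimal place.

Maximise g(t)/(T+t): set derivative to zero → g'(t)(T+t) = g(t).
g'(t) = 0.31·140·t^-0.69. Setting 0.31·140·t^-0.69 = 140·t^0.31/(32+t) gives 0.31(32+t) = t, so 0.69·t = 0.31×32.
t* = 0.31×32/0.69 = 14.38 min.

14.4 min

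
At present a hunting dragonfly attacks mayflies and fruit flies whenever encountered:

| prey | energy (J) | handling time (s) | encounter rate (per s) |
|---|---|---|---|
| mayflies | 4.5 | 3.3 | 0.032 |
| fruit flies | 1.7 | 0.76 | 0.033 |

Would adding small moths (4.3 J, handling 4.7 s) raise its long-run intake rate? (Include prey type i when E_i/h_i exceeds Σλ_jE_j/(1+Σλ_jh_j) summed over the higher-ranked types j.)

Yes

Intake rate on the current diet: R = (0.032×4.5 + 0.033×1.7) / (1 + 0.032×3.3 + 0.033×0.76) = 0.2001/1.131 = 0.177 J/s.
Profitability of small moths: 4.3/4.7 = 0.9149 J/s.
0.9149 > 0.177, so adding small moths raises the average — include it.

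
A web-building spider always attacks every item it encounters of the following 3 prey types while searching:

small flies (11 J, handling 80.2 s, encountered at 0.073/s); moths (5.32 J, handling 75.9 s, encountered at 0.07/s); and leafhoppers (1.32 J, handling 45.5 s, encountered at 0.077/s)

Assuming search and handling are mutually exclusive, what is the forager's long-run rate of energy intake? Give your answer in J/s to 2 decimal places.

0.08 J/s

R = Σλ_iE_i / (1 + Σλ_ih_i)
Numerator: 0.073×11 + 0.07×5.32 + 0.077×1.32 = 1.277
Denominator: 1 + 0.073×80.2 + 0.07×75.9 + 0.077×45.5 = 15.67
R = 1.277/15.67 = 0.08149 J/s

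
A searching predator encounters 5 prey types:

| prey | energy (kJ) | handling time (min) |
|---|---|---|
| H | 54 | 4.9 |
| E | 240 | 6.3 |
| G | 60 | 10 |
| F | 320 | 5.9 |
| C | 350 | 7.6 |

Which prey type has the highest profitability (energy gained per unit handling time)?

F

Profitability E/h (kJ/min): H = 54/4.9 = 11, E = 240/6.3 = 38.1, G = 60/10 = 6, F = 320/5.9 = 54.2, C = 350/7.6 = 46.1.
Ranked: F > C > E > H > G.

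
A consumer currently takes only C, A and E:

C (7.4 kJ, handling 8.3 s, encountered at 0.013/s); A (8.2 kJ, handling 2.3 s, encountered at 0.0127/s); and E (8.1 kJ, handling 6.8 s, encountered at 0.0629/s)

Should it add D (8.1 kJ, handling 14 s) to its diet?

Yes

Current rate: (0.013×7.4 + 0.0127×8.2 + 0.0629×8.1)/(1 + 0.013×8.3 + 0.0127×2.3 + 0.0629×6.8) = 0.4536 kJ/s.
Profitability of D: 8.1/14 = 0.5786 kJ/s.
0.5786 > 0.4536, so adding D raises the average — include it.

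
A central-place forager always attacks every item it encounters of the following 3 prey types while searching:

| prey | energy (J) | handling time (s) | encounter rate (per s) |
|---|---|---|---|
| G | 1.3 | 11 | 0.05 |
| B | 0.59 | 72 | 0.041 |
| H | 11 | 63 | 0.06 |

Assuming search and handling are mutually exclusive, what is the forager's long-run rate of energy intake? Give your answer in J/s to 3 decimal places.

0.090 J/s

R = (0.05×1.3 + 0.041×0.59 + 0.06×11) / (1 + 0.05×11 + 0.041×72 + 0.06×63) = 0.7492/8.282 = 0.09046 J/s.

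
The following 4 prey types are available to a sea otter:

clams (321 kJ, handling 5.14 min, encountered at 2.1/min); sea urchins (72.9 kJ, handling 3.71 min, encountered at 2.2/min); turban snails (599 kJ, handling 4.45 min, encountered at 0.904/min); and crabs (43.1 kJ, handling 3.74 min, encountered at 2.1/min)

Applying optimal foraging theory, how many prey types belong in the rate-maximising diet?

Rank by E/h (kJ/min): turban snails 135, clams 62.5, sea urchins 19.6, crabs 11.5. Include each in turn until the next type's E/h falls below the running intake rate.
Rate on top 1: 107.8. clams: 62.5 < 107.8 → exclude; stop.
Optimal diet: turban snails — 1 of 4 types.

1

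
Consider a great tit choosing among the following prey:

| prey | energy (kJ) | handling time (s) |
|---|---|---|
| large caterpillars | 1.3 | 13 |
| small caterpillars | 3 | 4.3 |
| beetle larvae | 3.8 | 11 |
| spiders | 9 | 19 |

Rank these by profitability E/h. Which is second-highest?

spiders

In descending order of E/h:
small caterpillars: 3/4.3 = 0.698 kJ/s
spiders: 9/19 = 0.474 kJ/s
beetle larvae: 3.8/11 = 0.345 kJ/s
large caterpillars: 1.3/13 = 0.1 kJ/s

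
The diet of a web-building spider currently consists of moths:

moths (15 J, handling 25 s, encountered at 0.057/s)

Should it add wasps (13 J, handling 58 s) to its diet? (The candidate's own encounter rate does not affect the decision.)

On moths alone, R = ΣλE/(1+Σλh) = 0.855/2.425 = 0.3526 J/s.
wasps: E/h = 13/58 = 0.2241 J/s.
0.2241 < 0.3526, so adding wasps would lower the average — exclude it.

No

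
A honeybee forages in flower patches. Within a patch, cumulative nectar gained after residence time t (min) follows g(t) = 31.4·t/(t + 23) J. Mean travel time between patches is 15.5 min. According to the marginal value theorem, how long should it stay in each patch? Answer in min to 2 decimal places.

18.88 min

Optimal t* satisfies g'(t*) = g(t*)/(T + t*).
g'(t) = 31.4·23/(t + 23)². Setting 31.4·23/(t+23)² = 31.4t/[(t+23)(15.5+t)] gives 23(15.5+t) = t(t+23), so t² = 23×15.5 = 356.5.
t* = √356.5 = 18.88 min.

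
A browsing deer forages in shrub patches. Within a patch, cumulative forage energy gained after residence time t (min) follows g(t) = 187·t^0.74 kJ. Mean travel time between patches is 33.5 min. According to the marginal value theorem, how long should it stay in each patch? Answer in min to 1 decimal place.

95.3 min

By the marginal value theorem, leave when the instantaneous gain rate g'(t) equals the habitat-wide average g(t)/(T + t).
g'(t) = 0.74·187·t^-0.26. Setting 0.74·187·t^-0.26 = 187·t^0.74/(33.5+t) gives 0.74(33.5+t) = t, so 0.26·t = 0.74×33.5.
t* = 0.74×33.5/0.26 = 95.35 min.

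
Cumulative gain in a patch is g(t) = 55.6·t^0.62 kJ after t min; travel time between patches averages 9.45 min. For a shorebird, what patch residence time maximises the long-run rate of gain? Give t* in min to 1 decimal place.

Maximise g(t)/(T+t): set derivative to zero → g'(t)(T+t) = g(t).
g'(t) = 0.62·55.6·t^-0.38. Setting 0.62·55.6·t^-0.38 = 55.6·t^0.62/(9.45+t) gives 0.62(9.45+t) = t, so 0.38·t = 0.62×9.45.
t* = 0.62×9.45/0.38 = 15.42 min.

15.4 min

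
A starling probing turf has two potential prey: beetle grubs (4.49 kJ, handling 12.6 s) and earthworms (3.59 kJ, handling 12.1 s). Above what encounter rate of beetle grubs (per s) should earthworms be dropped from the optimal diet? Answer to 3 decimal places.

0.395 per s

At the threshold, the rate on beetle grubs alone equals the profitability of earthworms: λ·4.49/(1 + λ·12.6) = 3.59/12.1 = 0.2967.
Rearranging, λ(4.49 − 0.2967×12.6) = 0.2967, so λ = 0.2967/0.7517 = 0.3947 per s.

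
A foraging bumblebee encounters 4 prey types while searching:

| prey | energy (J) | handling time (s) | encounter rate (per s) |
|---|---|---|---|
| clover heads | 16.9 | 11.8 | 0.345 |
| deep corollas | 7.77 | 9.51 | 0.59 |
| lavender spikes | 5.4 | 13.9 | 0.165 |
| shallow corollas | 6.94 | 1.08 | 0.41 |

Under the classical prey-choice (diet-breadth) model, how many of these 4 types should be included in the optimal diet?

Rank by E/h (J/s): shallow corollas 6.43, clover heads 1.43, deep corollas 0.817, lavender spikes 0.388. Include each in turn until the next type's E/h falls below the running intake rate.
Rate on top 1: 1.972. clover heads: 1.43 < 1.972 → exclude; stop.
Optimal diet: shallow corollas — 1 of 4 types.

1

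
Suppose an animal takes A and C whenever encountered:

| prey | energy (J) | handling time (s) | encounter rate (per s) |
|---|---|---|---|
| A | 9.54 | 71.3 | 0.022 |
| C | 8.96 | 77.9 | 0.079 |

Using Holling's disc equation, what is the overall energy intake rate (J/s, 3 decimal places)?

0.105 J/s

Energy encountered per unit search time: 0.022×9.54 + 0.079×8.96 = 0.9177 J/s.
Handling time per unit search time: 0.022×71.3 + 0.079×77.9 = 7.723.
Rate = 0.9177/(1 + 7.723) = 0.1052 J/s.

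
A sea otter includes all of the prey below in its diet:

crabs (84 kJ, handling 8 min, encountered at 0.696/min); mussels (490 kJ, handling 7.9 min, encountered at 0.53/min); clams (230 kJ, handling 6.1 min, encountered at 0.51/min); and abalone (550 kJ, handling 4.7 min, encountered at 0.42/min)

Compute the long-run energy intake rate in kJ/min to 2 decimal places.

42.07 kJ/min

R = Σλ_iE_i / (1 + Σλ_ih_i)
Numerator: 0.696×84 + 0.53×490 + 0.51×230 + 0.42×550 = 666.5
Denominator: 1 + 0.696×8 + 0.53×7.9 + 0.51×6.1 + 0.42×4.7 = 15.84
R = 666.5/15.84 = 42.07 kJ/min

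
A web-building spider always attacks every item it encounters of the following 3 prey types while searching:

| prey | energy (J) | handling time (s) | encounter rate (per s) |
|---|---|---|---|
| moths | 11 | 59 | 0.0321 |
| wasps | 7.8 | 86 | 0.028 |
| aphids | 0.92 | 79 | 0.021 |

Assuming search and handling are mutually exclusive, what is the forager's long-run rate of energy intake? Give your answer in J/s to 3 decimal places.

0.085 J/s

Energy encountered per unit search time: 0.0321×11 + 0.028×7.8 + 0.021×0.92 = 0.5908 J/s.
Handling time per unit search time: 0.0321×59 + 0.028×86 + 0.021×79 = 5.961.
Rate = 0.5908/(1 + 5.961) = 0.08488 J/s.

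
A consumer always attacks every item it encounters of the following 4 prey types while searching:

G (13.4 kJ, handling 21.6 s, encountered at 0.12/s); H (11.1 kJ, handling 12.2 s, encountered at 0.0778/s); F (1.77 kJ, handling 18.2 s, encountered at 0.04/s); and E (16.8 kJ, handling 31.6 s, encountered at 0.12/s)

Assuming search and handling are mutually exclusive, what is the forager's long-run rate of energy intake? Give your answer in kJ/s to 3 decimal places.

0.503 kJ/s

Energy encountered per unit search time: 0.12×13.4 + 0.0778×11.1 + 0.04×1.77 + 0.12×16.8 = 4.558 kJ/s.
Handling time per unit search time: 0.12×21.6 + 0.0778×12.2 + 0.04×18.2 + 0.12×31.6 = 8.061.
Rate = 4.558/(1 + 8.061) = 0.5031 kJ/s.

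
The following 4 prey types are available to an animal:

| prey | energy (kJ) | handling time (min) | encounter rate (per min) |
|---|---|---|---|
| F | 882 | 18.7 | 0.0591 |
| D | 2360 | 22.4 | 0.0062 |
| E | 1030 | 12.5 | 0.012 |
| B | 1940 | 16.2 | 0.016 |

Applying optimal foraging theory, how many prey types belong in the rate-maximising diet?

Profitabilities (E/h, kJ/min): B 120, D 105, E 82.4, F 47.2. Add prey in this order while the next type's profitability exceeds the intake rate on those already taken.
Rate on top 1: 24.65. D: 105 > 24.65 → include.
Rate on top 2: 32.67. E: 82.4 > 32.67 → include.
Rate on top 3: 37.49. F: 47.2 > 37.49 → include.
Optimal diet: B, D, E, F — 4 of 4 types.

4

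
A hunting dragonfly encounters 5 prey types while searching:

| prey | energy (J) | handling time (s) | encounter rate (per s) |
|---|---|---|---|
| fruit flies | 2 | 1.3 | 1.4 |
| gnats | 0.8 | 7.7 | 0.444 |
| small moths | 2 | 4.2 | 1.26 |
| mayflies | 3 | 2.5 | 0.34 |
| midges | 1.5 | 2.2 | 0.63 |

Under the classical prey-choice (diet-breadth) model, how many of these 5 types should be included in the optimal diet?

2

Rank by E/h (J/s): fruit flies 1.54, mayflies 1.2, midges 0.682, small moths 0.476, gnats 0.104. Include each in turn until the next type's E/h falls below the running intake rate.
Rate on top 1: 0.9929. mayflies: 1.2 > 0.9929 → include.
Rate on top 2: 1.041. midges: 0.682 < 1.041 → exclude; stop.
Optimal diet: fruit flies, mayflies — 2 of 5 types.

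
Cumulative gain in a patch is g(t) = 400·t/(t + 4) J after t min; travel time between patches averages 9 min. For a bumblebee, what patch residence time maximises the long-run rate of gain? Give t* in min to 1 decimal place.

Optimal t* satisfies g'(t*) = g(t*)/(T + t*).
g'(t) = 400·4/(t + 4)². Setting 400·4/(t+4)² = 400t/[(t+4)(9+t)] gives 4(9+t) = t(t+4), so t² = 4×9 = 36.
t* = √36 = 6 min.

6.0 min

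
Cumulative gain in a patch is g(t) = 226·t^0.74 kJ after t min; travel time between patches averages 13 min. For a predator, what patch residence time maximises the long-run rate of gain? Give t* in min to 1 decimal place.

Optimal t* satisfies g'(t*) = g(t*)/(T + t*).
g'(t) = 0.74·226·t^-0.26. Setting 0.74·226·t^-0.26 = 226·t^0.74/(13+t) gives 0.74(13+t) = t, so 0.26·t = 0.74×13.
t* = 0.74×13/0.26 = 37 min.

37.0 min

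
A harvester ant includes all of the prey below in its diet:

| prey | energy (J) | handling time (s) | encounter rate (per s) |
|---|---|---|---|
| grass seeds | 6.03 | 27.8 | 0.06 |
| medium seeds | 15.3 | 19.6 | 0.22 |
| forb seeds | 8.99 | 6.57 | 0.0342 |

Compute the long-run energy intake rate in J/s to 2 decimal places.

0.56 J/s

R = (0.06×6.03 + 0.22×15.3 + 0.0342×8.99) / (1 + 0.06×27.8 + 0.22×19.6 + 0.0342×6.57) = 4.035/7.205 = 0.5601 J/s.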